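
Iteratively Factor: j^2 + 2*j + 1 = (j + 1)*(j + 1)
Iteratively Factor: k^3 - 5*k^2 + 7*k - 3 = (k - 1)*(k^2 - 4*k + 3) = (k - 1)^2*(k - 3)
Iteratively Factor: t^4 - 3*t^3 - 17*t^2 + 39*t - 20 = (t - 1)*(t^3 - 2*t^2 - 19*t + 20) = (t - 1)^2*(t^2 - t - 20) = (t - 5)*(t - 1)^2*(t + 4)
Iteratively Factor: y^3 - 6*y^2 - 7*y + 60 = (y - 5)*(y^2 - y - 12) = (y - 5)*(y + 3)*(y - 4)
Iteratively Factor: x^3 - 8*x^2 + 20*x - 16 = (x - 2)*(x^2 - 6*x + 8) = (x - 2)^2*(x - 4)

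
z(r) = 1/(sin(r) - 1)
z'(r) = -cos(r)/(sin(r) - 1)^2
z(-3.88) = -3.06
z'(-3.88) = 6.92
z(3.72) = -0.65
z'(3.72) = 0.35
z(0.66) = -2.58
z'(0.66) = -5.28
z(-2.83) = -0.77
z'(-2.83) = 0.56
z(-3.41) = -1.36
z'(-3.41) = 1.79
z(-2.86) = -0.78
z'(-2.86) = 0.59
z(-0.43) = -0.71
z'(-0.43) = -0.45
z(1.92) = -16.57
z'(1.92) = 93.93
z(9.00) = -1.70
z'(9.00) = 2.64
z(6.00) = -0.78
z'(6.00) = -0.59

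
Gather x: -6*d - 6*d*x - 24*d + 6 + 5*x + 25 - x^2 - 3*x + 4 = -30*d - x^2 + x*(2 - 6*d) + 35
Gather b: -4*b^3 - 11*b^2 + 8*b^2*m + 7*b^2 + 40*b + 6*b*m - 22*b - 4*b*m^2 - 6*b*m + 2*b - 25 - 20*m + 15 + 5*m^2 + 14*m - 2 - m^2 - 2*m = -4*b^3 + b^2*(8*m - 4) + b*(20 - 4*m^2) + 4*m^2 - 8*m - 12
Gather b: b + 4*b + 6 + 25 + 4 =5*b + 35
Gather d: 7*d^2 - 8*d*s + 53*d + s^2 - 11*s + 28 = 7*d^2 + d*(53 - 8*s) + s^2 - 11*s + 28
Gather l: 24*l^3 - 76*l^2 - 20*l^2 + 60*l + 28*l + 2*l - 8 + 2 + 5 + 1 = 24*l^3 - 96*l^2 + 90*l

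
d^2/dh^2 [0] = 0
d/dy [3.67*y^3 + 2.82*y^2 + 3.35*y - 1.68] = 11.01*y^2 + 5.64*y + 3.35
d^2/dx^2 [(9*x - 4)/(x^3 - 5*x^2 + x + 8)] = 2*((9*x - 4)*(3*x^2 - 10*x + 1)^2 + (-27*x^2 + 90*x - (3*x - 5)*(9*x - 4) - 9)*(x^3 - 5*x^2 + x + 8))/(x^3 - 5*x^2 + x + 8)^3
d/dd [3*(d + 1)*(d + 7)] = 6*d + 24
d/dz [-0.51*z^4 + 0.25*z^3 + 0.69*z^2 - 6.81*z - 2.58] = -2.04*z^3 + 0.75*z^2 + 1.38*z - 6.81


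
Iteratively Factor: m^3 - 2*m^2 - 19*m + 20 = (m - 5)*(m^2 + 3*m - 4) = (m - 5)*(m + 4)*(m - 1)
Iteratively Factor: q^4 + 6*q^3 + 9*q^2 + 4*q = (q + 4)*(q^3 + 2*q^2 + q) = q*(q + 4)*(q^2 + 2*q + 1) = q*(q + 1)*(q + 4)*(q + 1)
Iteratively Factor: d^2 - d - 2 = (d - 2)*(d + 1)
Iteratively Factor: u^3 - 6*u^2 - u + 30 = (u - 5)*(u^2 - u - 6) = (u - 5)*(u + 2)*(u - 3)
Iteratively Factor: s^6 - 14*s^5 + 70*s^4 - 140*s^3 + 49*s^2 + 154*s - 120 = (s - 2)*(s^5 - 12*s^4 + 46*s^3 - 48*s^2 - 47*s + 60) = (s - 3)*(s - 2)*(s^4 - 9*s^3 + 19*s^2 + 9*s - 20) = (s - 5)*(s - 3)*(s - 2)*(s^3 - 4*s^2 - s + 4) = (s - 5)*(s - 3)*(s - 2)*(s + 1)*(s^2 - 5*s + 4) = (s - 5)*(s - 4)*(s - 3)*(s - 2)*(s + 1)*(s - 1)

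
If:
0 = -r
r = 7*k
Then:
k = 0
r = 0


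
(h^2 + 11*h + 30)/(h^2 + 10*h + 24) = (h + 5)/(h + 4)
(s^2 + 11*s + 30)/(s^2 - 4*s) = (s^2 + 11*s + 30)/(s*(s - 4))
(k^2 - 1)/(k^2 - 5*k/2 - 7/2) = 2*(k - 1)/(2*k - 7)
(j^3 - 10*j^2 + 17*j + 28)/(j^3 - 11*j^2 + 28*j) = (j + 1)/j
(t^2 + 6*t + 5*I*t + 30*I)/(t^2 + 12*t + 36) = (t + 5*I)/(t + 6)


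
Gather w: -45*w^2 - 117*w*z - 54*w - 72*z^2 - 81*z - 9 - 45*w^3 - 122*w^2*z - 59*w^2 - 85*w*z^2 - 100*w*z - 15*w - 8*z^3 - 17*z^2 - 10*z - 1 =-45*w^3 + w^2*(-122*z - 104) + w*(-85*z^2 - 217*z - 69) - 8*z^3 - 89*z^2 - 91*z - 10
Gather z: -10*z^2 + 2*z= -10*z^2 + 2*z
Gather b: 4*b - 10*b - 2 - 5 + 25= 18 - 6*b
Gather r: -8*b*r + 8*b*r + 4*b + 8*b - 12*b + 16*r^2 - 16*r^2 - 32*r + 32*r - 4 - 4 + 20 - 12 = 0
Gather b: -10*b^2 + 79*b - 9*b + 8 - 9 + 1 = -10*b^2 + 70*b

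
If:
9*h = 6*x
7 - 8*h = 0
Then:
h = 7/8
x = 21/16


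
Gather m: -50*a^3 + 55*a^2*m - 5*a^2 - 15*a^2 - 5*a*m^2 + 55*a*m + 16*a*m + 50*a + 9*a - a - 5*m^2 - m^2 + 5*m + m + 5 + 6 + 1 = -50*a^3 - 20*a^2 + 58*a + m^2*(-5*a - 6) + m*(55*a^2 + 71*a + 6) + 12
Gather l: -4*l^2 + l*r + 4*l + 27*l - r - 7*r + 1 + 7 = -4*l^2 + l*(r + 31) - 8*r + 8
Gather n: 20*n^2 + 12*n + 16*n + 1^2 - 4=20*n^2 + 28*n - 3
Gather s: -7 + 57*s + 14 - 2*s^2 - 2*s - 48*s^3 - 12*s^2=-48*s^3 - 14*s^2 + 55*s + 7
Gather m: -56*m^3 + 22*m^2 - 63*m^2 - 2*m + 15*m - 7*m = -56*m^3 - 41*m^2 + 6*m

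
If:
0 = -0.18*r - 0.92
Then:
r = -5.11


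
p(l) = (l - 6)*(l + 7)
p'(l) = 2*l + 1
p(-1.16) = -41.81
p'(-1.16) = -1.32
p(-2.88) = -36.59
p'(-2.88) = -4.76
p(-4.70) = -24.61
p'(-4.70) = -8.40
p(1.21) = -39.33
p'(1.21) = 3.42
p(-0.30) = -42.21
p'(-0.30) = 0.40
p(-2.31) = -38.97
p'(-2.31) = -3.62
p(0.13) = -41.85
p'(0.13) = 1.26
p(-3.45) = -33.55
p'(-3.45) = -5.90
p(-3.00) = -36.00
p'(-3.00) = -5.00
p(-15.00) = 168.00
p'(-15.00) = -29.00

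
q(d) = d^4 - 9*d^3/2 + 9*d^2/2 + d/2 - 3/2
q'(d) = 4*d^3 - 27*d^2/2 + 9*d + 1/2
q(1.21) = -0.13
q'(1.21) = -1.29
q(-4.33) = 797.55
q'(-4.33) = -616.31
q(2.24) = -3.20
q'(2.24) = -2.12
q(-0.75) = 2.87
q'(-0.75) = -15.53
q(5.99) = 483.19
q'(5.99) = 429.72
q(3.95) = 36.79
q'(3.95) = 71.94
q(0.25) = -1.16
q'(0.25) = 1.97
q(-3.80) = 517.02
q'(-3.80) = -448.13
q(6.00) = 487.50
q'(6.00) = 432.50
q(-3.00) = 240.00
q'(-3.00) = -256.00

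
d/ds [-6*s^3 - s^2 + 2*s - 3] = -18*s^2 - 2*s + 2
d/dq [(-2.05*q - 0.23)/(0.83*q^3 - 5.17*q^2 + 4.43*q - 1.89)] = (3.403*q^3 - 10.0258*q^2 - 2.3782*q + 4.8934)/(0.6889*q^6 - 8.5822*q^5 + 34.0827*q^4 - 48.9436*q^3 + 39.1675*q^2 - 16.7454*q + 3.5721)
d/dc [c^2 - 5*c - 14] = 2*c - 5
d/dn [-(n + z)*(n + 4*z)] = -2*n - 5*z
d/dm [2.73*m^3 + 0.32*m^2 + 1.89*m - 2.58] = 8.19*m^2 + 0.64*m + 1.89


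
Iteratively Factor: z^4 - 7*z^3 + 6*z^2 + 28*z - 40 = (z - 5)*(z^3 - 2*z^2 - 4*z + 8) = (z - 5)*(z - 2)*(z^2 - 4) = (z - 5)*(z - 2)^2*(z + 2)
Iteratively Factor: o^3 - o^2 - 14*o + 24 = (o + 4)*(o^2 - 5*o + 6) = (o - 3)*(o + 4)*(o - 2)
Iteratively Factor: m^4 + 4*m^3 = (m + 4)*(m^3) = m*(m + 4)*(m^2) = m^2*(m + 4)*(m)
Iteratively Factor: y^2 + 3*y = (y + 3)*(y)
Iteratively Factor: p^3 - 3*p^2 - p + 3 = (p + 1)*(p^2 - 4*p + 3) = (p - 1)*(p + 1)*(p - 3)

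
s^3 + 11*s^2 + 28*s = s*(s + 4)*(s + 7)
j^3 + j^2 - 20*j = j*(j - 4)*(j + 5)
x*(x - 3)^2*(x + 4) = x^4 - 2*x^3 - 15*x^2 + 36*x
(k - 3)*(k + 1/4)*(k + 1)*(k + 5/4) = k^4 - k^3/2 - 91*k^2/16 - 41*k/8 - 15/16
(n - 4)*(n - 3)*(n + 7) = n^3 - 37*n + 84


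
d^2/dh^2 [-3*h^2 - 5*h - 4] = -6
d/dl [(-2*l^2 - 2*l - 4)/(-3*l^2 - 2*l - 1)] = 2*(-l^2 - 10*l - 3)/(9*l^4 + 12*l^3 + 10*l^2 + 4*l + 1)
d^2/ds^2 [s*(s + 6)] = 2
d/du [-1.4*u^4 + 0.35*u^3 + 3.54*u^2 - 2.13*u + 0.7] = -5.6*u^3 + 1.05*u^2 + 7.08*u - 2.13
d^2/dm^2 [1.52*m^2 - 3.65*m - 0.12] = 3.04000000000000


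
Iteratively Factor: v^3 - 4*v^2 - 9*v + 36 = (v - 3)*(v^2 - v - 12) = (v - 4)*(v - 3)*(v + 3)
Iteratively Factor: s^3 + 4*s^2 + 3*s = (s)*(s^2 + 4*s + 3) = s*(s + 1)*(s + 3)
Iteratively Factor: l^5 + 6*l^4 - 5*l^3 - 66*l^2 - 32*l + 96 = (l - 1)*(l^4 + 7*l^3 + 2*l^2 - 64*l - 96) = (l - 3)*(l - 1)*(l^3 + 10*l^2 + 32*l + 32) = (l - 3)*(l - 1)*(l + 4)*(l^2 + 6*l + 8) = (l - 3)*(l - 1)*(l + 2)*(l + 4)*(l + 4)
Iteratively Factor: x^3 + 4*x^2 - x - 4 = (x + 1)*(x^2 + 3*x - 4) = (x + 1)*(x + 4)*(x - 1)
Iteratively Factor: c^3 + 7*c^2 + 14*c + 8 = (c + 1)*(c^2 + 6*c + 8) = (c + 1)*(c + 4)*(c + 2)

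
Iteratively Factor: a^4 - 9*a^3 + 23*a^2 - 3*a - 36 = (a + 1)*(a^3 - 10*a^2 + 33*a - 36) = (a - 3)*(a + 1)*(a^2 - 7*a + 12) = (a - 4)*(a - 3)*(a + 1)*(a - 3)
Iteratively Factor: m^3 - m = (m + 1)*(m^2 - m) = m*(m + 1)*(m - 1)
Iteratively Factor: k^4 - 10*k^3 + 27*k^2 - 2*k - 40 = (k - 4)*(k^3 - 6*k^2 + 3*k + 10) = (k - 5)*(k - 4)*(k^2 - k - 2) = (k - 5)*(k - 4)*(k + 1)*(k - 2)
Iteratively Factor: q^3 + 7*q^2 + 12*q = (q + 4)*(q^2 + 3*q) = (q + 3)*(q + 4)*(q)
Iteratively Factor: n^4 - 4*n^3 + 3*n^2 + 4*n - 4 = (n + 1)*(n^3 - 5*n^2 + 8*n - 4) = (n - 1)*(n + 1)*(n^2 - 4*n + 4) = (n - 2)*(n - 1)*(n + 1)*(n - 2)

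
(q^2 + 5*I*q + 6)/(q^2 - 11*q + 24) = (q^2 + 5*I*q + 6)/(q^2 - 11*q + 24)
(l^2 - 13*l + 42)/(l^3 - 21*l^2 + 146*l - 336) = 1/(l - 8)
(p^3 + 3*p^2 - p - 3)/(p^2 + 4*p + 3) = p - 1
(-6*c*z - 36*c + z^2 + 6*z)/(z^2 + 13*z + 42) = (-6*c + z)/(z + 7)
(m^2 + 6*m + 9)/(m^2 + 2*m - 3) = (m + 3)/(m - 1)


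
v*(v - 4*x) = v^2 - 4*v*x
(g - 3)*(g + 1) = g^2 - 2*g - 3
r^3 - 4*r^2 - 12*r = r*(r - 6)*(r + 2)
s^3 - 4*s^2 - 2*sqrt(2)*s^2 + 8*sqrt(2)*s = s*(s - 4)*(s - 2*sqrt(2))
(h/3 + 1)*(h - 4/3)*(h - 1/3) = h^3/3 + 4*h^2/9 - 41*h/27 + 4/9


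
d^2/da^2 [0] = 0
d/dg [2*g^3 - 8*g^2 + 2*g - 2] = 6*g^2 - 16*g + 2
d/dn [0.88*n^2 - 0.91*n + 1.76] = 1.76*n - 0.91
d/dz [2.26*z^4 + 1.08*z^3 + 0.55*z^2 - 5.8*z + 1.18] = 9.04*z^3 + 3.24*z^2 + 1.1*z - 5.8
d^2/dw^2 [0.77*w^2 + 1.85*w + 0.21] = 1.54000000000000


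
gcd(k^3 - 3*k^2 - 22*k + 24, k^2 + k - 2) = k - 1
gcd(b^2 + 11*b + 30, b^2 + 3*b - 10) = b + 5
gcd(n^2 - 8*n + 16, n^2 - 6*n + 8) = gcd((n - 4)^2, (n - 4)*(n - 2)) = n - 4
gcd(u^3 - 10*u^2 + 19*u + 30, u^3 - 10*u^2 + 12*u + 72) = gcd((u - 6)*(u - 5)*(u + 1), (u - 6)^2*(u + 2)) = u - 6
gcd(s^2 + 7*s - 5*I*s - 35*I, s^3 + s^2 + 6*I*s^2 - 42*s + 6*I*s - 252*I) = s + 7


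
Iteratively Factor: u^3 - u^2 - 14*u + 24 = (u - 3)*(u^2 + 2*u - 8) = (u - 3)*(u - 2)*(u + 4)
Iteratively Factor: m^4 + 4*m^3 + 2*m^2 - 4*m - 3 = (m + 1)*(m^3 + 3*m^2 - m - 3) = (m + 1)*(m + 3)*(m^2 - 1) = (m - 1)*(m + 1)*(m + 3)*(m + 1)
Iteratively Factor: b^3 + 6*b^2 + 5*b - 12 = (b - 1)*(b^2 + 7*b + 12) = (b - 1)*(b + 4)*(b + 3)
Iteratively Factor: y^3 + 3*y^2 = (y)*(y^2 + 3*y) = y^2*(y + 3)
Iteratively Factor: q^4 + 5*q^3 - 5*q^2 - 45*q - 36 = (q + 4)*(q^3 + q^2 - 9*q - 9) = (q + 1)*(q + 4)*(q^2 - 9) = (q - 3)*(q + 1)*(q + 4)*(q + 3)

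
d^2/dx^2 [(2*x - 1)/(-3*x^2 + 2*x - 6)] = 2*(-4*(2*x - 1)*(3*x - 1)^2 + (18*x - 7)*(3*x^2 - 2*x + 6))/(3*x^2 - 2*x + 6)^3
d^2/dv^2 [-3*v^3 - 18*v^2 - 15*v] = -18*v - 36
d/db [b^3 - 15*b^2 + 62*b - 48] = 3*b^2 - 30*b + 62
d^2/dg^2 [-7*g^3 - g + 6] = -42*g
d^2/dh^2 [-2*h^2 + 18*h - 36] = -4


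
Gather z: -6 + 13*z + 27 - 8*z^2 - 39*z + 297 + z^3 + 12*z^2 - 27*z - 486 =z^3 + 4*z^2 - 53*z - 168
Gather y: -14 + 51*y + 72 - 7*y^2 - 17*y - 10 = -7*y^2 + 34*y + 48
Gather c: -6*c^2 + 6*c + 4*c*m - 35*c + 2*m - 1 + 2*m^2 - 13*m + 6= -6*c^2 + c*(4*m - 29) + 2*m^2 - 11*m + 5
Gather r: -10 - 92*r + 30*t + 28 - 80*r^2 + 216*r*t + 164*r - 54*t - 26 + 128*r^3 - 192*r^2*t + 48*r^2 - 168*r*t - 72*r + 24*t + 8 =128*r^3 + r^2*(-192*t - 32) + 48*r*t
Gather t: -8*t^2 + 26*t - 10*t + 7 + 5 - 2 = -8*t^2 + 16*t + 10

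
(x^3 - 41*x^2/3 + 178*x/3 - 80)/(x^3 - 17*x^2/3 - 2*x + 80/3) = (x - 6)/(x + 2)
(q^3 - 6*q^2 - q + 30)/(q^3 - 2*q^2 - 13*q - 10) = (q - 3)/(q + 1)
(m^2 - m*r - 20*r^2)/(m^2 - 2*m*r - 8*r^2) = (-m^2 + m*r + 20*r^2)/(-m^2 + 2*m*r + 8*r^2)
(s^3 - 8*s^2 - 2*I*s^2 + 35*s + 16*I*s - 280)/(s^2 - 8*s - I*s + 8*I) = (s^2 - 2*I*s + 35)/(s - I)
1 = 1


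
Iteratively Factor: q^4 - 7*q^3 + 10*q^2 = (q)*(q^3 - 7*q^2 + 10*q) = q^2*(q^2 - 7*q + 10) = q^2*(q - 5)*(q - 2)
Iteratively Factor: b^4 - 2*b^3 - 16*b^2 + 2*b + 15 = (b - 1)*(b^3 - b^2 - 17*b - 15) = (b - 5)*(b - 1)*(b^2 + 4*b + 3) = (b - 5)*(b - 1)*(b + 3)*(b + 1)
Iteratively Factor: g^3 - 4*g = (g + 2)*(g^2 - 2*g) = g*(g + 2)*(g - 2)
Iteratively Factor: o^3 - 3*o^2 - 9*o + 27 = (o + 3)*(o^2 - 6*o + 9) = (o - 3)*(o + 3)*(o - 3)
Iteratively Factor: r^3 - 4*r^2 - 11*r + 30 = (r - 5)*(r^2 + r - 6) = (r - 5)*(r + 3)*(r - 2)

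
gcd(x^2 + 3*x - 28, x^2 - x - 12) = x - 4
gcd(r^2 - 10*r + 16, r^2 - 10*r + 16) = r^2 - 10*r + 16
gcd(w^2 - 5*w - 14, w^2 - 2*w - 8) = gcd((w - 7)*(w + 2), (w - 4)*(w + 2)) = w + 2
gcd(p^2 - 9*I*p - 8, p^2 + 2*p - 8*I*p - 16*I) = p - 8*I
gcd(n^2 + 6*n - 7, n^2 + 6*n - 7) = n^2 + 6*n - 7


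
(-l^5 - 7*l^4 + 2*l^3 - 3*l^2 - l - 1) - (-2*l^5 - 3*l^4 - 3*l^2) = l^5 - 4*l^4 + 2*l^3 - l - 1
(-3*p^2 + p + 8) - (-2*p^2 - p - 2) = -p^2 + 2*p + 10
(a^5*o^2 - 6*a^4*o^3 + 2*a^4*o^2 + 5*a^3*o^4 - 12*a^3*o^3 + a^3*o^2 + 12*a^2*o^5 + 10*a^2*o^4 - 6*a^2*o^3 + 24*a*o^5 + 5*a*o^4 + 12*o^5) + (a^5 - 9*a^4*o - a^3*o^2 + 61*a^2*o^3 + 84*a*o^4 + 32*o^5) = a^5*o^2 + a^5 - 6*a^4*o^3 + 2*a^4*o^2 - 9*a^4*o + 5*a^3*o^4 - 12*a^3*o^3 + 12*a^2*o^5 + 10*a^2*o^4 + 55*a^2*o^3 + 24*a*o^5 + 89*a*o^4 + 44*o^5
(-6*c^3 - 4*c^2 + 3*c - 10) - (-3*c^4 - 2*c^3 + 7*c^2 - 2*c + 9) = 3*c^4 - 4*c^3 - 11*c^2 + 5*c - 19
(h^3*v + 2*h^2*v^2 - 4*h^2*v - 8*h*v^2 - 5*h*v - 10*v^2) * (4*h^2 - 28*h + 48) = 4*h^5*v + 8*h^4*v^2 - 44*h^4*v - 88*h^3*v^2 + 140*h^3*v + 280*h^2*v^2 - 52*h^2*v - 104*h*v^2 - 240*h*v - 480*v^2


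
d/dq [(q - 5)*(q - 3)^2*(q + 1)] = 4*q^3 - 30*q^2 + 56*q - 6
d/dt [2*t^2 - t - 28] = 4*t - 1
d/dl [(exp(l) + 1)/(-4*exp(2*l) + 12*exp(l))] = (exp(2*l) + 2*exp(l) - 3)*exp(-l)/(4*(exp(2*l) - 6*exp(l) + 9))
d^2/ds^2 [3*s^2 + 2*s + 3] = 6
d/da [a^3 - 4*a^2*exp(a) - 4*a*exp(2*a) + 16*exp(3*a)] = -4*a^2*exp(a) + 3*a^2 - 8*a*exp(2*a) - 8*a*exp(a) + 48*exp(3*a) - 4*exp(2*a)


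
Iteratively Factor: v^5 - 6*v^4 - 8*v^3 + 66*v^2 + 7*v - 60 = (v + 3)*(v^4 - 9*v^3 + 19*v^2 + 9*v - 20) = (v + 1)*(v + 3)*(v^3 - 10*v^2 + 29*v - 20) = (v - 1)*(v + 1)*(v + 3)*(v^2 - 9*v + 20) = (v - 4)*(v - 1)*(v + 1)*(v + 3)*(v - 5)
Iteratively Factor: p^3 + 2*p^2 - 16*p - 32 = (p + 4)*(p^2 - 2*p - 8) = (p - 4)*(p + 4)*(p + 2)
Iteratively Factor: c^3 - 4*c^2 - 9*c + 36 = (c + 3)*(c^2 - 7*c + 12) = (c - 4)*(c + 3)*(c - 3)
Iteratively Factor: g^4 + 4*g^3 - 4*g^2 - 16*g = (g + 4)*(g^3 - 4*g) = (g + 2)*(g + 4)*(g^2 - 2*g) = g*(g + 2)*(g + 4)*(g - 2)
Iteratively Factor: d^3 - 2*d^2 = (d)*(d^2 - 2*d) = d*(d - 2)*(d)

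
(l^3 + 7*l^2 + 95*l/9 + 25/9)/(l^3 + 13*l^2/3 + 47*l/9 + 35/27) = 3*(l + 5)/(3*l + 7)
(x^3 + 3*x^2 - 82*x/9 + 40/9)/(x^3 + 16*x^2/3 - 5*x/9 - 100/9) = (3*x - 2)/(3*x + 5)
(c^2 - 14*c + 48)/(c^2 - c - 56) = (c - 6)/(c + 7)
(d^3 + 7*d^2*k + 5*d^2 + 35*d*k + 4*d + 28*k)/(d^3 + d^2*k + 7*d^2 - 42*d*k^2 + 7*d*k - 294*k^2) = (d^2 + 5*d + 4)/(d^2 - 6*d*k + 7*d - 42*k)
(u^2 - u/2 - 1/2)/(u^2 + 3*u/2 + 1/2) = (u - 1)/(u + 1)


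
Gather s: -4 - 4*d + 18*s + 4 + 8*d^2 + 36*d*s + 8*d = 8*d^2 + 4*d + s*(36*d + 18)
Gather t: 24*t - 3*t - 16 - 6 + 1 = 21*t - 21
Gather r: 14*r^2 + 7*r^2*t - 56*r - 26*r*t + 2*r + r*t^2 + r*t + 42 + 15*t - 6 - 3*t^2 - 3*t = r^2*(7*t + 14) + r*(t^2 - 25*t - 54) - 3*t^2 + 12*t + 36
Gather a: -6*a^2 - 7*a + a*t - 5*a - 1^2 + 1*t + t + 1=-6*a^2 + a*(t - 12) + 2*t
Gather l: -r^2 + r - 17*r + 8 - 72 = -r^2 - 16*r - 64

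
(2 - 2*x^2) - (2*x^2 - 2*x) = -4*x^2 + 2*x + 2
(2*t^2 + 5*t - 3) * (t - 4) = 2*t^3 - 3*t^2 - 23*t + 12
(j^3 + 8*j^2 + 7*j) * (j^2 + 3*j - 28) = j^5 + 11*j^4 + 3*j^3 - 203*j^2 - 196*j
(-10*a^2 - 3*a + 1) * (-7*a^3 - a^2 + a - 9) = 70*a^5 + 31*a^4 - 14*a^3 + 86*a^2 + 28*a - 9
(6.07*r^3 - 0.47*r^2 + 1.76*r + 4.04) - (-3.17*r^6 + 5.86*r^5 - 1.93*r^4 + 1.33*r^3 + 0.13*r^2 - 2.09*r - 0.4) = 3.17*r^6 - 5.86*r^5 + 1.93*r^4 + 4.74*r^3 - 0.6*r^2 + 3.85*r + 4.44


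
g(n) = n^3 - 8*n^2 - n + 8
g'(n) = 3*n^2 - 16*n - 1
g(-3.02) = -89.49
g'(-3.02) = 74.68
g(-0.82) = 2.89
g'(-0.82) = 14.14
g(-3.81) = -159.63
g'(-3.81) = 103.51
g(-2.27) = -42.65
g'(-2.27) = 50.78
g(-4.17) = -199.45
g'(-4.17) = 117.89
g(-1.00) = 0.00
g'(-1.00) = 18.00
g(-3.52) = -131.22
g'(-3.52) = 92.49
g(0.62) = 4.54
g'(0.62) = -9.77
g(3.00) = -40.00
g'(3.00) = -22.00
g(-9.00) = -1360.00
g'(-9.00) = 386.00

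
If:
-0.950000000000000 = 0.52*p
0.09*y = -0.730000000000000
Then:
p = -1.83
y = -8.11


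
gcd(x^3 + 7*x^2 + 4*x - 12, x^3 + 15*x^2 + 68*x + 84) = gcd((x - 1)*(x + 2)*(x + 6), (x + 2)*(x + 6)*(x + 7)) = x^2 + 8*x + 12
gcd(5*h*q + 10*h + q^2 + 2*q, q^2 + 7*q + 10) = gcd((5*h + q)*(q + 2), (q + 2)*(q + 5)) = q + 2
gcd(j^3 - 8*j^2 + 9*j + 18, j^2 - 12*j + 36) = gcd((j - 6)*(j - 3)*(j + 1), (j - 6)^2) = j - 6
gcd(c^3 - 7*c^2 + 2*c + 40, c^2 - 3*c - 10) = c^2 - 3*c - 10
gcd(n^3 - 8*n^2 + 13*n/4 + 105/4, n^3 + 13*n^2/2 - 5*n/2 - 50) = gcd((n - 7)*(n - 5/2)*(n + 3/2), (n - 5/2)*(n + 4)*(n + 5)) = n - 5/2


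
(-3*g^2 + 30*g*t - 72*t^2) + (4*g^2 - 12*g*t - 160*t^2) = g^2 + 18*g*t - 232*t^2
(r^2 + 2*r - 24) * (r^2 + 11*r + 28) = r^4 + 13*r^3 + 26*r^2 - 208*r - 672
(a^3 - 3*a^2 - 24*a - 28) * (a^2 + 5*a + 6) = a^5 + 2*a^4 - 33*a^3 - 166*a^2 - 284*a - 168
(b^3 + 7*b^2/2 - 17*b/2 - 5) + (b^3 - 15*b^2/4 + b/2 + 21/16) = 2*b^3 - b^2/4 - 8*b - 59/16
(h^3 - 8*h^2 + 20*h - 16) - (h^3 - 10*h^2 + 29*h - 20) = 2*h^2 - 9*h + 4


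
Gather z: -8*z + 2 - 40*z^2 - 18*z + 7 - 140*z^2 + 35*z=-180*z^2 + 9*z + 9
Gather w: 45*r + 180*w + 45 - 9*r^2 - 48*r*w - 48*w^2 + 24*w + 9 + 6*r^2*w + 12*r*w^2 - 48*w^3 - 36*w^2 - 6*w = -9*r^2 + 45*r - 48*w^3 + w^2*(12*r - 84) + w*(6*r^2 - 48*r + 198) + 54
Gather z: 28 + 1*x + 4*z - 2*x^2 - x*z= -2*x^2 + x + z*(4 - x) + 28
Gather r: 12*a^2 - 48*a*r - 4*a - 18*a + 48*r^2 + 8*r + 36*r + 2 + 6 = 12*a^2 - 22*a + 48*r^2 + r*(44 - 48*a) + 8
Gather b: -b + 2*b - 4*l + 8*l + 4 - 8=b + 4*l - 4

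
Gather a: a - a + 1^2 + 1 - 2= 0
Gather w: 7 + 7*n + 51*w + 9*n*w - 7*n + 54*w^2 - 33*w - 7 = 54*w^2 + w*(9*n + 18)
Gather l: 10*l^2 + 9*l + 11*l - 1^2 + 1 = 10*l^2 + 20*l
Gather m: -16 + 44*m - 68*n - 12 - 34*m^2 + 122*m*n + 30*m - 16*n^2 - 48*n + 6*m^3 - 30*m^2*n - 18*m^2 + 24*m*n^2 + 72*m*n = 6*m^3 + m^2*(-30*n - 52) + m*(24*n^2 + 194*n + 74) - 16*n^2 - 116*n - 28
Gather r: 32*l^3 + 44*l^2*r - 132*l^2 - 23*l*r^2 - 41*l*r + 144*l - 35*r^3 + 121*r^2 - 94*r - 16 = 32*l^3 - 132*l^2 + 144*l - 35*r^3 + r^2*(121 - 23*l) + r*(44*l^2 - 41*l - 94) - 16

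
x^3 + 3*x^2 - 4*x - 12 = (x - 2)*(x + 2)*(x + 3)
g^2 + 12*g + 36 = (g + 6)^2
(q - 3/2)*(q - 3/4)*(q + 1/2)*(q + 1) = q^4 - 3*q^3/4 - 7*q^2/4 + 9*q/16 + 9/16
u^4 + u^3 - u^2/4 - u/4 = u*(u - 1/2)*(u + 1/2)*(u + 1)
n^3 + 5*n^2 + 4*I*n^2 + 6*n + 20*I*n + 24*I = (n + 2)*(n + 3)*(n + 4*I)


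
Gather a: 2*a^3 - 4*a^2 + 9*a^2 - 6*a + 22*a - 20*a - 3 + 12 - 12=2*a^3 + 5*a^2 - 4*a - 3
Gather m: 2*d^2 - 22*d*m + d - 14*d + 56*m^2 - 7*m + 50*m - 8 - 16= 2*d^2 - 13*d + 56*m^2 + m*(43 - 22*d) - 24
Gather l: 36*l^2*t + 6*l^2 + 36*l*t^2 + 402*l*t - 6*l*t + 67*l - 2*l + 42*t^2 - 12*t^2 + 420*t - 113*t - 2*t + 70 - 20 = l^2*(36*t + 6) + l*(36*t^2 + 396*t + 65) + 30*t^2 + 305*t + 50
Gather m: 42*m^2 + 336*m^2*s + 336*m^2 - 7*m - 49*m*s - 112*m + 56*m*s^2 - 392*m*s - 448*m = m^2*(336*s + 378) + m*(56*s^2 - 441*s - 567)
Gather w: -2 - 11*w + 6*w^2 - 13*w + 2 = 6*w^2 - 24*w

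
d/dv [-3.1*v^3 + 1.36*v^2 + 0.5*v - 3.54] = -9.3*v^2 + 2.72*v + 0.5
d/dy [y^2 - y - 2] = 2*y - 1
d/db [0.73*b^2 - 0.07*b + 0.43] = 1.46*b - 0.07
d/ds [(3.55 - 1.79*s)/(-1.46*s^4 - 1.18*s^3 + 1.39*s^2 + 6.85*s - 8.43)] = (-7.8402*s^4 + 16.5076*s^3 + 15.0551*s^2 - 9.869*s - 9.2278)/(2.1316*s^8 + 3.4456*s^7 - 2.6664*s^6 - 23.2824*s^5 + 10.3817*s^4 + 38.9378*s^3 + 23.4871*s^2 - 115.491*s + 71.0649)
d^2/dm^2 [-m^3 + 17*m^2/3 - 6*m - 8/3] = 34/3 - 6*m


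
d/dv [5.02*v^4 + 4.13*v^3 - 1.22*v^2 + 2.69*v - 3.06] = 20.08*v^3 + 12.39*v^2 - 2.44*v + 2.69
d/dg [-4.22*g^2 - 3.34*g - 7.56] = -8.44*g - 3.34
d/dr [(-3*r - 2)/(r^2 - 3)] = (3*r^2 + 4*r + 9)/(r^4 - 6*r^2 + 9)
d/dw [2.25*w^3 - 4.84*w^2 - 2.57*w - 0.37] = 6.75*w^2 - 9.68*w - 2.57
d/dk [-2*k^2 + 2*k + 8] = 2 - 4*k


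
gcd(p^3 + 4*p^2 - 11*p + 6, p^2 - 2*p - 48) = p + 6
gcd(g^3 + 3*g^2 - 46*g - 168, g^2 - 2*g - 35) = g - 7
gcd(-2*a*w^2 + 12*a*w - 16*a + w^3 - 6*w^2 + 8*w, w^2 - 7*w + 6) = 1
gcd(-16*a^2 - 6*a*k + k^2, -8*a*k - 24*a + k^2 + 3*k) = 8*a - k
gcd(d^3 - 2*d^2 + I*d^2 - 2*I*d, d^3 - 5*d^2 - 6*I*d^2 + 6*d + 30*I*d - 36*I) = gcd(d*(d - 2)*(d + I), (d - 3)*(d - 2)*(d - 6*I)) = d - 2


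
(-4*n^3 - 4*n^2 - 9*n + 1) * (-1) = 4*n^3 + 4*n^2 + 9*n - 1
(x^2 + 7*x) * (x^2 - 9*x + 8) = x^4 - 2*x^3 - 55*x^2 + 56*x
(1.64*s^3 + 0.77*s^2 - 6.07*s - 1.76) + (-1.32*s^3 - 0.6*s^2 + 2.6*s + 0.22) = 0.32*s^3 + 0.17*s^2 - 3.47*s - 1.54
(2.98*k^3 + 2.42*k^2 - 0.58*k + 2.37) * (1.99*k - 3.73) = 5.9302*k^4 - 6.2996*k^3 - 10.1808*k^2 + 6.8797*k - 8.8401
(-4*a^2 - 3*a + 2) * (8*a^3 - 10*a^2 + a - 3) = -32*a^5 + 16*a^4 + 42*a^3 - 11*a^2 + 11*a - 6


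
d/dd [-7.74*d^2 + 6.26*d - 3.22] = 6.26 - 15.48*d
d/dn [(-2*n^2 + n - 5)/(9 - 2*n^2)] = (2*n^2 - 56*n + 9)/(4*n^4 - 36*n^2 + 81)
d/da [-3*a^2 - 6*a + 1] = -6*a - 6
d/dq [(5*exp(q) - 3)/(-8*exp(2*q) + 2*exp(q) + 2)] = ((5*exp(q) - 3)*(8*exp(q) - 1) - 20*exp(2*q) + 5*exp(q) + 5)*exp(q)/(2*(-4*exp(2*q) + exp(q) + 1)^2)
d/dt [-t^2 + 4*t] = 4 - 2*t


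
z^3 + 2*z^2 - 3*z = z*(z - 1)*(z + 3)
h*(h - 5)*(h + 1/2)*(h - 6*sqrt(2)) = h^4 - 6*sqrt(2)*h^3 - 9*h^3/2 - 5*h^2/2 + 27*sqrt(2)*h^2 + 15*sqrt(2)*h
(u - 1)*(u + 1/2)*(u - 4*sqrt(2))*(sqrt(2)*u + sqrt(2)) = sqrt(2)*u^4 - 8*u^3 + sqrt(2)*u^3/2 - 4*u^2 - sqrt(2)*u^2 - sqrt(2)*u/2 + 8*u + 4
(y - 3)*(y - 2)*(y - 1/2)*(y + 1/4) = y^4 - 21*y^3/4 + 57*y^2/8 - 7*y/8 - 3/4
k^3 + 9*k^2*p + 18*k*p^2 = k*(k + 3*p)*(k + 6*p)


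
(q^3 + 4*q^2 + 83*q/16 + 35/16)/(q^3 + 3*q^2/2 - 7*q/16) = (4*q^2 + 9*q + 5)/(q*(4*q - 1))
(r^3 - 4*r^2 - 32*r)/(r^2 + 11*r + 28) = r*(r - 8)/(r + 7)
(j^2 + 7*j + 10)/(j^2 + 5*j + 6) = (j + 5)/(j + 3)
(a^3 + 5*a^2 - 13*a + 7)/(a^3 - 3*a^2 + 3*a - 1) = (a + 7)/(a - 1)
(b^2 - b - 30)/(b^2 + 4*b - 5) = (b - 6)/(b - 1)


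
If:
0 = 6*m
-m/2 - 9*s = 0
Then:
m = 0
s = 0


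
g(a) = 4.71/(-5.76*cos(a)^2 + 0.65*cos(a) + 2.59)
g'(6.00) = 3.12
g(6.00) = -2.25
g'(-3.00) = -0.59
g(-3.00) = -1.27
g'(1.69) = 1.60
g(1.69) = 1.94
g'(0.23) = -2.27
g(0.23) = -2.10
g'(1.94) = 8.19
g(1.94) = 2.93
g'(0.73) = -1618.79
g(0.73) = -37.96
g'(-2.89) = -1.17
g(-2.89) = -1.37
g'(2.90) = 1.11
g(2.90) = -1.36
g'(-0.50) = 13.13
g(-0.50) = -3.69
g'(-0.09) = 0.75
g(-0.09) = -1.90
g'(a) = 4.71*(-11.52*sin(a)*cos(a) + 0.65*sin(a))/(-5.76*cos(a)^2 + 0.65*cos(a) + 2.59)^2 = (3.0615 - 54.2592*cos(a))*sin(a)/(-5.76*cos(a)^2 + 0.65*cos(a) + 2.59)^2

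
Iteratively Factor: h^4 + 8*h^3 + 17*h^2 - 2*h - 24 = (h - 1)*(h^3 + 9*h^2 + 26*h + 24) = (h - 1)*(h + 4)*(h^2 + 5*h + 6) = (h - 1)*(h + 3)*(h + 4)*(h + 2)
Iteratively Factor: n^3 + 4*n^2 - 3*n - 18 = (n - 2)*(n^2 + 6*n + 9) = (n - 2)*(n + 3)*(n + 3)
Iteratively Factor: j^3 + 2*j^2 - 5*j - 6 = (j + 1)*(j^2 + j - 6) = (j + 1)*(j + 3)*(j - 2)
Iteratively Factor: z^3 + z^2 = (z)*(z^2 + z) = z*(z + 1)*(z)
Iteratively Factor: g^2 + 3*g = (g)*(g + 3)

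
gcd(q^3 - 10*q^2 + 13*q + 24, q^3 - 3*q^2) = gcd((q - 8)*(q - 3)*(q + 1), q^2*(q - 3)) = q - 3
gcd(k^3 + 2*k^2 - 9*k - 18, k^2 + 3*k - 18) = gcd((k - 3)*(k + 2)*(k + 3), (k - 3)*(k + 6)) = k - 3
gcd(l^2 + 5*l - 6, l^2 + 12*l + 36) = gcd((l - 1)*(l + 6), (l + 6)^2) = l + 6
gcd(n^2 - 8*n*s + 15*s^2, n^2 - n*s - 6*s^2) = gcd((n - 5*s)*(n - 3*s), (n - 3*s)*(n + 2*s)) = -n + 3*s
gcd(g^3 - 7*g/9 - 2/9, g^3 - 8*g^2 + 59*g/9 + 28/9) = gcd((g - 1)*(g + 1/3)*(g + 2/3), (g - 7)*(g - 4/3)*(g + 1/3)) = g + 1/3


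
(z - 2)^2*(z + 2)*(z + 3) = z^4 + z^3 - 10*z^2 - 4*z + 24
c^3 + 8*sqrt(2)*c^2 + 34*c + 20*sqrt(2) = (c + sqrt(2))*(c + 2*sqrt(2))*(c + 5*sqrt(2))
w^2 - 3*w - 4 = (w - 4)*(w + 1)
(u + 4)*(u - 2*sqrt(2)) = u^2 - 2*sqrt(2)*u + 4*u - 8*sqrt(2)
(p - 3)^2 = p^2 - 6*p + 9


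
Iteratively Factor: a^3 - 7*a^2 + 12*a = (a - 3)*(a^2 - 4*a) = (a - 4)*(a - 3)*(a)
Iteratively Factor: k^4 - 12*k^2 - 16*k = (k)*(k^3 - 12*k - 16) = k*(k - 4)*(k^2 + 4*k + 4) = k*(k - 4)*(k + 2)*(k + 2)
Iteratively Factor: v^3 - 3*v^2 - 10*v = (v)*(v^2 - 3*v - 10) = v*(v + 2)*(v - 5)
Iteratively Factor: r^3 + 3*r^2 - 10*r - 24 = (r - 3)*(r^2 + 6*r + 8) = (r - 3)*(r + 2)*(r + 4)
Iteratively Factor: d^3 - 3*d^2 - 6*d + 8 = (d - 4)*(d^2 + d - 2) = (d - 4)*(d - 1)*(d + 2)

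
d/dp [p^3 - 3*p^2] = 3*p*(p - 2)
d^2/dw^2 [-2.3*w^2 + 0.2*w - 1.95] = -4.60000000000000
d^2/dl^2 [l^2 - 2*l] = 2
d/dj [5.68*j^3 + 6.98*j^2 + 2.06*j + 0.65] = 17.04*j^2 + 13.96*j + 2.06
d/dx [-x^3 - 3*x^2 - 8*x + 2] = -3*x^2 - 6*x - 8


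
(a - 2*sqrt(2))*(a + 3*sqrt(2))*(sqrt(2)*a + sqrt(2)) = sqrt(2)*a^3 + sqrt(2)*a^2 + 2*a^2 - 12*sqrt(2)*a + 2*a - 12*sqrt(2)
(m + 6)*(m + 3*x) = m^2 + 3*m*x + 6*m + 18*x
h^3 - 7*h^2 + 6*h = h*(h - 6)*(h - 1)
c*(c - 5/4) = c^2 - 5*c/4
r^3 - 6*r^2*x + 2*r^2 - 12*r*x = r*(r + 2)*(r - 6*x)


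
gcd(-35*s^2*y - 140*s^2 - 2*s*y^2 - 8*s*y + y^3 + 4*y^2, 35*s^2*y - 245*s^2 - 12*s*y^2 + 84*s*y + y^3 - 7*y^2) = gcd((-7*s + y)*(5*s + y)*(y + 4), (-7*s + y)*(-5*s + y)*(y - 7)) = -7*s + y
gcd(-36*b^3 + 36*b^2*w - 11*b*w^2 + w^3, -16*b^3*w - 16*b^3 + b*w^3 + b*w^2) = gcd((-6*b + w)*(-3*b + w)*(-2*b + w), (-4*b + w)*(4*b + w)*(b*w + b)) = 1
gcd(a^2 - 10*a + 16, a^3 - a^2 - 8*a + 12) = a - 2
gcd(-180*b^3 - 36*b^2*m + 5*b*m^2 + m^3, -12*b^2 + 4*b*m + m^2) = 6*b + m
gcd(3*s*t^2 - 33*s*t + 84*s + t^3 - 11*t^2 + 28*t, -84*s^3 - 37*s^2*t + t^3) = 3*s + t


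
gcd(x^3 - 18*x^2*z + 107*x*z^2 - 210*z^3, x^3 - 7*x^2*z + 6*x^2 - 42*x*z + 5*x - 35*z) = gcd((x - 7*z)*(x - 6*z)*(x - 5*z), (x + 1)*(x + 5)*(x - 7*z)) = x - 7*z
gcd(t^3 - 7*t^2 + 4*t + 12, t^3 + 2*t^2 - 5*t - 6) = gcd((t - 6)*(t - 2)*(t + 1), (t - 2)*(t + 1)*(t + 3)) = t^2 - t - 2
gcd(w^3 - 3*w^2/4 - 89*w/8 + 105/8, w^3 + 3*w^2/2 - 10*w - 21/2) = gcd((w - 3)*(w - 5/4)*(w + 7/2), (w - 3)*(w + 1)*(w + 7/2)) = w^2 + w/2 - 21/2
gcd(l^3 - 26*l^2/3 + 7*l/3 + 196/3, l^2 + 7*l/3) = l + 7/3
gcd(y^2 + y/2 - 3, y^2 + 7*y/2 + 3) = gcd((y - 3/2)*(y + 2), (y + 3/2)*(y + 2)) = y + 2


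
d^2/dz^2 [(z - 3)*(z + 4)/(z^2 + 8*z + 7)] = 2*(-7*z^3 - 57*z^2 - 309*z - 691)/(z^6 + 24*z^5 + 213*z^4 + 848*z^3 + 1491*z^2 + 1176*z + 343)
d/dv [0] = 0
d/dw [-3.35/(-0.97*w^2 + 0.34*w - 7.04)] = (1.139 - 6.499*w)/(0.97*w^2 - 0.34*w + 7.04)^2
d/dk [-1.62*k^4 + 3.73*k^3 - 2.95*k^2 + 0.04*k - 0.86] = -6.48*k^3 + 11.19*k^2 - 5.9*k + 0.04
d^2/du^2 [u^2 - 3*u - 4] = 2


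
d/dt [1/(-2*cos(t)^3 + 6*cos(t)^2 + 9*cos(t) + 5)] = 3*(4*cos(t) - cos(2*t) + 2)*sin(t)/(-2*cos(t)^3 + 6*cos(t)^2 + 9*cos(t) + 5)^2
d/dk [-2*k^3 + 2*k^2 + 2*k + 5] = -6*k^2 + 4*k + 2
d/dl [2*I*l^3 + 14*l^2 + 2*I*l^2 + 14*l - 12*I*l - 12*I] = 6*I*l^2 + 4*l*(7 + I) + 14 - 12*I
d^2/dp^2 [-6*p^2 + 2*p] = -12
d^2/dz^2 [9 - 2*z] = 0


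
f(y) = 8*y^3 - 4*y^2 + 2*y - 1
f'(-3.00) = 242.00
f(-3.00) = -259.00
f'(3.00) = 194.00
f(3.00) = 185.00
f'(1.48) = 42.73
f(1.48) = 19.13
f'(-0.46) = 10.76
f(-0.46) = -3.55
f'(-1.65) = 80.54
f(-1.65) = -51.13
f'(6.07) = 837.72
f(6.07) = 1652.95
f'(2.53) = 135.38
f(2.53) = 108.01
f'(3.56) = 277.69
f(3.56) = 316.37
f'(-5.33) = 726.45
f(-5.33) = -1336.65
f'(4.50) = 452.00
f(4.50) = 656.00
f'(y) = 24*y^2 - 8*y + 2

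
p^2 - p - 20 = (p - 5)*(p + 4)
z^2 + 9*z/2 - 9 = (z - 3/2)*(z + 6)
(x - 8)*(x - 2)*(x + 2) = x^3 - 8*x^2 - 4*x + 32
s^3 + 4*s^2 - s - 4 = (s - 1)*(s + 1)*(s + 4)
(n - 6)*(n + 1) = n^2 - 5*n - 6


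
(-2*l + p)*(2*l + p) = -4*l^2 + p^2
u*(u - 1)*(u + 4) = u^3 + 3*u^2 - 4*u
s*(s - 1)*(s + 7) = s^3 + 6*s^2 - 7*s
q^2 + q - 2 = (q - 1)*(q + 2)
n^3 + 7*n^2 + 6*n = n*(n + 1)*(n + 6)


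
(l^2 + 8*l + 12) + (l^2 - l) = 2*l^2 + 7*l + 12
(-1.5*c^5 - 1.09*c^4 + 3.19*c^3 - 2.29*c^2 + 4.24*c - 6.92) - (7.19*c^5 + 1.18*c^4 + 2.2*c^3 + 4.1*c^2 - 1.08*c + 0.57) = -8.69*c^5 - 2.27*c^4 + 0.99*c^3 - 6.39*c^2 + 5.32*c - 7.49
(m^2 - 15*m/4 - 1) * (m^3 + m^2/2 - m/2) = m^5 - 13*m^4/4 - 27*m^3/8 + 11*m^2/8 + m/2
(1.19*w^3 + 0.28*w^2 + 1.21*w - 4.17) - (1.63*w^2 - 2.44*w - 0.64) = 1.19*w^3 - 1.35*w^2 + 3.65*w - 3.53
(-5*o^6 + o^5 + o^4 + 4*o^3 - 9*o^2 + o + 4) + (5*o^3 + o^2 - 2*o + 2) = -5*o^6 + o^5 + o^4 + 9*o^3 - 8*o^2 - o + 6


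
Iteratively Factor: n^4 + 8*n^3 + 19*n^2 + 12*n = (n + 4)*(n^3 + 4*n^2 + 3*n) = n*(n + 4)*(n^2 + 4*n + 3) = n*(n + 3)*(n + 4)*(n + 1)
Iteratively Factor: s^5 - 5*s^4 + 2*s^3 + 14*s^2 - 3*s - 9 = (s - 3)*(s^4 - 2*s^3 - 4*s^2 + 2*s + 3) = (s - 3)*(s + 1)*(s^3 - 3*s^2 - s + 3) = (s - 3)*(s + 1)^2*(s^2 - 4*s + 3) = (s - 3)*(s - 1)*(s + 1)^2*(s - 3)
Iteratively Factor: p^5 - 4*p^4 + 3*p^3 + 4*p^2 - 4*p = (p - 2)*(p^4 - 2*p^3 - p^2 + 2*p) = (p - 2)*(p - 1)*(p^3 - p^2 - 2*p) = (p - 2)*(p - 1)*(p + 1)*(p^2 - 2*p) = (p - 2)^2*(p - 1)*(p + 1)*(p)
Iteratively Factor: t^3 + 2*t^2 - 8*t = (t - 2)*(t^2 + 4*t) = (t - 2)*(t + 4)*(t)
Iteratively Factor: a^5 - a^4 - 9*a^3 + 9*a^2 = (a - 3)*(a^4 + 2*a^3 - 3*a^2) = (a - 3)*(a - 1)*(a^3 + 3*a^2) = a*(a - 3)*(a - 1)*(a^2 + 3*a) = a*(a - 3)*(a - 1)*(a + 3)*(a)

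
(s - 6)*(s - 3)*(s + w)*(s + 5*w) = s^4 + 6*s^3*w - 9*s^3 + 5*s^2*w^2 - 54*s^2*w + 18*s^2 - 45*s*w^2 + 108*s*w + 90*w^2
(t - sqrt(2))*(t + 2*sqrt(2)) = t^2 + sqrt(2)*t - 4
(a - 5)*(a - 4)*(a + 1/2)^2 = a^4 - 8*a^3 + 45*a^2/4 + 71*a/4 + 5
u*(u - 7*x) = u^2 - 7*u*x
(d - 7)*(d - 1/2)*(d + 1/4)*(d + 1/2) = d^4 - 27*d^3/4 - 2*d^2 + 27*d/16 + 7/16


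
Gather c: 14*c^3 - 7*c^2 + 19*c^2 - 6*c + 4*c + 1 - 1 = 14*c^3 + 12*c^2 - 2*c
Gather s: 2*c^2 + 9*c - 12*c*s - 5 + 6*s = 2*c^2 + 9*c + s*(6 - 12*c) - 5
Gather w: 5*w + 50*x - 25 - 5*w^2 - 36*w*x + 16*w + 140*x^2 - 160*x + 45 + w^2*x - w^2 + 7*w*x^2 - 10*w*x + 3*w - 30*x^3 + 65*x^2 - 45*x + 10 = w^2*(x - 6) + w*(7*x^2 - 46*x + 24) - 30*x^3 + 205*x^2 - 155*x + 30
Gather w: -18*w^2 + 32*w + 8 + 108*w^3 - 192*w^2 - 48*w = 108*w^3 - 210*w^2 - 16*w + 8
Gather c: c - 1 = c - 1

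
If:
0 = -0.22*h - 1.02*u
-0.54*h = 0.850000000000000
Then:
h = -1.57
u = 0.34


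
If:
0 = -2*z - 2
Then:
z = -1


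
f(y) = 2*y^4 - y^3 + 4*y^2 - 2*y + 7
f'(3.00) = 211.00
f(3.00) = 172.00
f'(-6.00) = -1886.00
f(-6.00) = 2971.00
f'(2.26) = 93.10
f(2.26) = 63.54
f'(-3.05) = -281.29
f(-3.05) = 251.76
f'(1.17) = 16.07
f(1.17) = 12.28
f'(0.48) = 2.03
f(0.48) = 6.96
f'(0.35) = 0.78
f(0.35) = 6.78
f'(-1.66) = -60.14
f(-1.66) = 41.10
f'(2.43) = 114.52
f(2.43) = 81.15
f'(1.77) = 47.12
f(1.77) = 30.08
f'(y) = 8*y^3 - 3*y^2 + 8*y - 2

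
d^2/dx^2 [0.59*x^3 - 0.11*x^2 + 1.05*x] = 3.54*x - 0.22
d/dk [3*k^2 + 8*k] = 6*k + 8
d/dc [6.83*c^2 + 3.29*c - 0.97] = 13.66*c + 3.29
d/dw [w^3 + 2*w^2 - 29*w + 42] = 3*w^2 + 4*w - 29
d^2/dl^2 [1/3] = 0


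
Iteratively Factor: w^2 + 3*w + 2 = (w + 1)*(w + 2)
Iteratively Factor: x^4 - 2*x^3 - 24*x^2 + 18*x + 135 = (x + 3)*(x^3 - 5*x^2 - 9*x + 45) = (x - 5)*(x + 3)*(x^2 - 9) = (x - 5)*(x - 3)*(x + 3)*(x + 3)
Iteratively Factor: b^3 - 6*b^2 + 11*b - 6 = (b - 3)*(b^2 - 3*b + 2) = (b - 3)*(b - 1)*(b - 2)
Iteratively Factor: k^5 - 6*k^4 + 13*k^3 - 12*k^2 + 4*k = (k)*(k^4 - 6*k^3 + 13*k^2 - 12*k + 4) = k*(k - 2)*(k^3 - 4*k^2 + 5*k - 2) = k*(k - 2)*(k - 1)*(k^2 - 3*k + 2) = k*(k - 2)^2*(k - 1)*(k - 1)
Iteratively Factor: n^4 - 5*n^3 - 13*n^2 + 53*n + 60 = (n + 1)*(n^3 - 6*n^2 - 7*n + 60) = (n + 1)*(n + 3)*(n^2 - 9*n + 20) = (n - 4)*(n + 1)*(n + 3)*(n - 5)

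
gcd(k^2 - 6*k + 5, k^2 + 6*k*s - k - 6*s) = k - 1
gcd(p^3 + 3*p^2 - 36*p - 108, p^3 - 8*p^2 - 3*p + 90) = p^2 - 3*p - 18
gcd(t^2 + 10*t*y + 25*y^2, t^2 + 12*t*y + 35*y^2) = t + 5*y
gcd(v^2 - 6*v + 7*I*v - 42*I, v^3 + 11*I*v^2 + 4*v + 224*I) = v + 7*I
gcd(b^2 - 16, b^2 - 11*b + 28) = b - 4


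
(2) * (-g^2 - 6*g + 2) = -2*g^2 - 12*g + 4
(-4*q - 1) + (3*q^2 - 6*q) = 3*q^2 - 10*q - 1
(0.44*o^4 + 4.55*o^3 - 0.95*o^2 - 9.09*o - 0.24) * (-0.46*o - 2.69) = -0.2024*o^5 - 3.2766*o^4 - 11.8025*o^3 + 6.7369*o^2 + 24.5625*o + 0.6456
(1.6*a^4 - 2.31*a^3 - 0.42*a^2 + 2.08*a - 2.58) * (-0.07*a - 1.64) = -0.112*a^5 - 2.4623*a^4 + 3.8178*a^3 + 0.5432*a^2 - 3.2306*a + 4.2312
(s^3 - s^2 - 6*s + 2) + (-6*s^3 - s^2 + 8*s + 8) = -5*s^3 - 2*s^2 + 2*s + 10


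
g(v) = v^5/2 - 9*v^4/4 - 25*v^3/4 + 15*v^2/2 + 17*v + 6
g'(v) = 5*v^4/2 - 9*v^3 - 75*v^2/4 + 15*v + 17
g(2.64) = -57.02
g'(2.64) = -118.24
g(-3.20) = -170.50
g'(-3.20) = 334.06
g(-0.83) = -0.63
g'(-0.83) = -2.03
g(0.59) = 17.12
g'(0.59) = 17.78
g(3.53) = -190.76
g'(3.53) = -171.39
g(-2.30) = -12.53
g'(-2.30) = 62.78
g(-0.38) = 0.92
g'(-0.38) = 9.14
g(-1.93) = 1.45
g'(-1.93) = 17.60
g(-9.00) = -39270.00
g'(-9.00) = 21326.75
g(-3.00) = -112.50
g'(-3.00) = 248.75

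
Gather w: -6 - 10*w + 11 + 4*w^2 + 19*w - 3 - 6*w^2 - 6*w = -2*w^2 + 3*w + 2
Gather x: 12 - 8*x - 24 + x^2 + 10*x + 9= x^2 + 2*x - 3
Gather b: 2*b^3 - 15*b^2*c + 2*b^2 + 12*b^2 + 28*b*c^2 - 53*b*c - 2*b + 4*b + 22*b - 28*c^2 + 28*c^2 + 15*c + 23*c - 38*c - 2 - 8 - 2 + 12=2*b^3 + b^2*(14 - 15*c) + b*(28*c^2 - 53*c + 24)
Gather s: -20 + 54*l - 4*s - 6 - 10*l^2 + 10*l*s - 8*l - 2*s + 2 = -10*l^2 + 46*l + s*(10*l - 6) - 24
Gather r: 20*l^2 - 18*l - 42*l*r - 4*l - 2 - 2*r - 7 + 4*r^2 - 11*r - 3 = 20*l^2 - 22*l + 4*r^2 + r*(-42*l - 13) - 12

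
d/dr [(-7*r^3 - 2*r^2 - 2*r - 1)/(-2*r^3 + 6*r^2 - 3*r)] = (-46*r^4 + 34*r^3 + 12*r^2 + 12*r - 3)/(r^2*(4*r^4 - 24*r^3 + 48*r^2 - 36*r + 9))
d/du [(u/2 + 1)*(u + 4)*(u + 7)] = 3*u^2/2 + 13*u + 25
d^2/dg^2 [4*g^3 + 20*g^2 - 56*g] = 24*g + 40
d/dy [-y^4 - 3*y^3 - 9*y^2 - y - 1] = -4*y^3 - 9*y^2 - 18*y - 1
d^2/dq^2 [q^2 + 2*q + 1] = 2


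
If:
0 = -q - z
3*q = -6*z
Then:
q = 0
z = 0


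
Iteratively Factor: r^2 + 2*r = (r + 2)*(r)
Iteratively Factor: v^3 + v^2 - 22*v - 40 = (v + 2)*(v^2 - v - 20) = (v + 2)*(v + 4)*(v - 5)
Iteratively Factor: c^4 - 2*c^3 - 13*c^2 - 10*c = (c + 1)*(c^3 - 3*c^2 - 10*c) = (c - 5)*(c + 1)*(c^2 + 2*c) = (c - 5)*(c + 1)*(c + 2)*(c)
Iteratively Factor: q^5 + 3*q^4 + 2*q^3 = (q + 2)*(q^4 + q^3) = q*(q + 2)*(q^3 + q^2) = q^2*(q + 2)*(q^2 + q) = q^2*(q + 1)*(q + 2)*(q)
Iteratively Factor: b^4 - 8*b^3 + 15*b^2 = (b - 5)*(b^3 - 3*b^2) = b*(b - 5)*(b^2 - 3*b) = b^2*(b - 5)*(b - 3)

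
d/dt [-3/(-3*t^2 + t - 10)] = 3*(1 - 6*t)/(3*t^2 - t + 10)^2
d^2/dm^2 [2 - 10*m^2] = -20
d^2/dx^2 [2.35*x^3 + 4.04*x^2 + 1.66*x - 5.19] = 14.1*x + 8.08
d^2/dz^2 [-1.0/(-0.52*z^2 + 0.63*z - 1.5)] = (-0.5408*z^2 + 0.6552*z + 1.0*(1.04*z - 0.63)*(2.08*z - 1.26) - 1.56)/(0.52*z^2 - 0.63*z + 1.5)^3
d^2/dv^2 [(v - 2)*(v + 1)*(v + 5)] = 6*v + 8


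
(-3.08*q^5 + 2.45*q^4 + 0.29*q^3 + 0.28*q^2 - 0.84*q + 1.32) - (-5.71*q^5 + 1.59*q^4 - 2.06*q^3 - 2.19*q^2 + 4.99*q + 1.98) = 2.63*q^5 + 0.86*q^4 + 2.35*q^3 + 2.47*q^2 - 5.83*q - 0.66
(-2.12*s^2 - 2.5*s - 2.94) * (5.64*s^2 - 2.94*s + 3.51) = -11.9568*s^4 - 7.8672*s^3 - 16.6728*s^2 - 0.131399999999999*s - 10.3194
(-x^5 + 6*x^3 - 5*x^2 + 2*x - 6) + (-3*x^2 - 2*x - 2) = -x^5 + 6*x^3 - 8*x^2 - 8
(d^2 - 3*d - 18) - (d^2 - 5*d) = 2*d - 18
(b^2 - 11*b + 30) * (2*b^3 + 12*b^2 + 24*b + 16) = 2*b^5 - 10*b^4 - 48*b^3 + 112*b^2 + 544*b + 480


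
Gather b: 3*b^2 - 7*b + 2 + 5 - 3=3*b^2 - 7*b + 4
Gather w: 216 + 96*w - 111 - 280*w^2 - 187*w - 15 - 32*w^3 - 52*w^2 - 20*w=-32*w^3 - 332*w^2 - 111*w + 90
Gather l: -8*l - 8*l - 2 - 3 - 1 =-16*l - 6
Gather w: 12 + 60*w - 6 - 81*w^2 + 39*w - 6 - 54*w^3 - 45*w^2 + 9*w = -54*w^3 - 126*w^2 + 108*w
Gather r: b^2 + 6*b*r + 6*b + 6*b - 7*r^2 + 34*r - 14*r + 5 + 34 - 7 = b^2 + 12*b - 7*r^2 + r*(6*b + 20) + 32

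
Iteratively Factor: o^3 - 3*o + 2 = (o - 1)*(o^2 + o - 2) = (o - 1)^2*(o + 2)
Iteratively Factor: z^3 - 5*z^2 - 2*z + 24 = (z - 3)*(z^2 - 2*z - 8) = (z - 4)*(z - 3)*(z + 2)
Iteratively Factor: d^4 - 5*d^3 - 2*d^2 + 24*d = (d - 3)*(d^3 - 2*d^2 - 8*d) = (d - 4)*(d - 3)*(d^2 + 2*d) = d*(d - 4)*(d - 3)*(d + 2)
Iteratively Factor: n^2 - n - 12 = (n - 4)*(n + 3)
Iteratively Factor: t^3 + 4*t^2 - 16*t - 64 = (t + 4)*(t^2 - 16) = (t - 4)*(t + 4)*(t + 4)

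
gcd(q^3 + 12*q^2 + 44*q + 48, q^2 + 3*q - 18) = q + 6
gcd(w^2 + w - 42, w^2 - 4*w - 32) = 1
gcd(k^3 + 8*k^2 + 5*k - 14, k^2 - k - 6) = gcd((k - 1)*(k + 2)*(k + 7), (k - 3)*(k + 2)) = k + 2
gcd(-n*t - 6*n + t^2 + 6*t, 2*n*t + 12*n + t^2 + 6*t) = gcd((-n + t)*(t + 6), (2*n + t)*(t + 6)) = t + 6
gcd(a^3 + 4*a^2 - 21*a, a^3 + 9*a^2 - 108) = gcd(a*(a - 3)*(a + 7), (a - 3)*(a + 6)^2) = a - 3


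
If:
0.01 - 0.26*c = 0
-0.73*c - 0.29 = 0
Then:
No Solution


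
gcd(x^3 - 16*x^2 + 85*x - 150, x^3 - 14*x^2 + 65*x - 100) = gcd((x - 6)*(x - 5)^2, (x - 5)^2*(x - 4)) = x^2 - 10*x + 25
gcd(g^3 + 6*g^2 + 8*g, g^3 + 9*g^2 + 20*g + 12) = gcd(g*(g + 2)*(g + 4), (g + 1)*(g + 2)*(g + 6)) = g + 2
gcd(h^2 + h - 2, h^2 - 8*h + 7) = h - 1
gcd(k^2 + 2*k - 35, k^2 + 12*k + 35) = k + 7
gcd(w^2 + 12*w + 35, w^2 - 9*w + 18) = 1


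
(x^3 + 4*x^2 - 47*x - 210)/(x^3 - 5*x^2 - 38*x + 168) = (x + 5)/(x - 4)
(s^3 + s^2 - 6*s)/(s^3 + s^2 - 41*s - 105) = s*(s - 2)/(s^2 - 2*s - 35)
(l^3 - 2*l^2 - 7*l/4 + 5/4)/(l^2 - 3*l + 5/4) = l + 1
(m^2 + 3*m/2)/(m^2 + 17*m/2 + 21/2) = m/(m + 7)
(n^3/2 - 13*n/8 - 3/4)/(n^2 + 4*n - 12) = (n^2/2 + n + 3/8)/(n + 6)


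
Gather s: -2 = -2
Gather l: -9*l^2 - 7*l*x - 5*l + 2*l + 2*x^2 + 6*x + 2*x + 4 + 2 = -9*l^2 + l*(-7*x - 3) + 2*x^2 + 8*x + 6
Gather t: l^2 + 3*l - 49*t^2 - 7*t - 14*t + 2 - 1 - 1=l^2 + 3*l - 49*t^2 - 21*t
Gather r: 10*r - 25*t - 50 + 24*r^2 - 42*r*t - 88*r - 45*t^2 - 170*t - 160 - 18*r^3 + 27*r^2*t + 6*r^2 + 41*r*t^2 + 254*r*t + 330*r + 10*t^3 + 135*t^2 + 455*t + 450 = -18*r^3 + r^2*(27*t + 30) + r*(41*t^2 + 212*t + 252) + 10*t^3 + 90*t^2 + 260*t + 240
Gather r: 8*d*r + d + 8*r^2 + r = d + 8*r^2 + r*(8*d + 1)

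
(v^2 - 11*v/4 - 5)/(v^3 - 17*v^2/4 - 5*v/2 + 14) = (4*v + 5)/(4*v^2 - v - 14)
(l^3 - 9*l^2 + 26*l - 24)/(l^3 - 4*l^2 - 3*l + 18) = (l^2 - 6*l + 8)/(l^2 - l - 6)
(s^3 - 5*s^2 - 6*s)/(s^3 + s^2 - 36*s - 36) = s/(s + 6)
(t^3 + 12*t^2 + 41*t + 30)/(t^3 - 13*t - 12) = (t^2 + 11*t + 30)/(t^2 - t - 12)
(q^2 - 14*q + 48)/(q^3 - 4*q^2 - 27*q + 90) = (q - 8)/(q^2 + 2*q - 15)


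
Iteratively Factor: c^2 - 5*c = (c)*(c - 5)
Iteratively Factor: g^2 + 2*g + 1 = (g + 1)*(g + 1)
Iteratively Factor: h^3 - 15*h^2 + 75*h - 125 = (h - 5)*(h^2 - 10*h + 25) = (h - 5)^2*(h - 5)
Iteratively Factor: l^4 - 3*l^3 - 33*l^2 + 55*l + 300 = (l + 3)*(l^3 - 6*l^2 - 15*l + 100) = (l + 3)*(l + 4)*(l^2 - 10*l + 25) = (l - 5)*(l + 3)*(l + 4)*(l - 5)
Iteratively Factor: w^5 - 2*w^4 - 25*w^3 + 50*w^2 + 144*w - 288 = (w - 4)*(w^4 + 2*w^3 - 17*w^2 - 18*w + 72) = (w - 4)*(w - 3)*(w^3 + 5*w^2 - 2*w - 24) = (w - 4)*(w - 3)*(w - 2)*(w^2 + 7*w + 12) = (w - 4)*(w - 3)*(w - 2)*(w + 3)*(w + 4)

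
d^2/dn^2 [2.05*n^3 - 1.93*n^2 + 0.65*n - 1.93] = 12.3*n - 3.86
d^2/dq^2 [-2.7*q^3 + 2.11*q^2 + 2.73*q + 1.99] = 4.22 - 16.2*q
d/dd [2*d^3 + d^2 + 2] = 2*d*(3*d + 1)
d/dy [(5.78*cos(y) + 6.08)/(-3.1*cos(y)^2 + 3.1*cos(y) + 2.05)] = (-17.918*cos(y)^2 - 37.696*cos(y) + 6.999)*sin(y)/(9.61*cos(y)^4 - 19.22*cos(y)^3 - 3.1*cos(y)^2 + 12.71*cos(y) + 4.2025)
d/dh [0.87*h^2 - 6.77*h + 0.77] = 1.74*h - 6.77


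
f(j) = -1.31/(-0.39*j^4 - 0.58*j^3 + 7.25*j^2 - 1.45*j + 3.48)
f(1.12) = -0.14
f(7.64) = 0.00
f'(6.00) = -0.00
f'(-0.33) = -0.37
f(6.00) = 0.00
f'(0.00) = -0.16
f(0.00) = -0.38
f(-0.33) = -0.27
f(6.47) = 0.00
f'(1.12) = 0.15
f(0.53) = -0.28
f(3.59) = -13.45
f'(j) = -1.31*(1.56*j^3 + 1.74*j^2 - 14.5*j + 1.45)/(-0.39*j^4 - 0.58*j^3 + 7.25*j^2 - 1.45*j + 3.48)^2 = (-2.0436*j^3 - 2.2794*j^2 + 18.995*j - 1.8995)/(0.39*j^4 + 0.58*j^3 - 7.25*j^2 + 1.45*j - 3.48)^2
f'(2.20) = 0.02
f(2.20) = -0.07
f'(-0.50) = -0.32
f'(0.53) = 0.34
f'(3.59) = -6074.95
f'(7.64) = -0.00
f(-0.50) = -0.22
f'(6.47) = -0.00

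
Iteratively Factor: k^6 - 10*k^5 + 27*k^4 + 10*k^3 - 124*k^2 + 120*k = (k)*(k^5 - 10*k^4 + 27*k^3 + 10*k^2 - 124*k + 120) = k*(k - 5)*(k^4 - 5*k^3 + 2*k^2 + 20*k - 24) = k*(k - 5)*(k - 2)*(k^3 - 3*k^2 - 4*k + 12) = k*(k - 5)*(k - 2)*(k + 2)*(k^2 - 5*k + 6) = k*(k - 5)*(k - 2)^2*(k + 2)*(k - 3)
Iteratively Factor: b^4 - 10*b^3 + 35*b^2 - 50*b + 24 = (b - 1)*(b^3 - 9*b^2 + 26*b - 24) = (b - 2)*(b - 1)*(b^2 - 7*b + 12) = (b - 3)*(b - 2)*(b - 1)*(b - 4)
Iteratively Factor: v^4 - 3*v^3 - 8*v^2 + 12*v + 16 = (v - 4)*(v^3 + v^2 - 4*v - 4) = (v - 4)*(v + 2)*(v^2 - v - 2) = (v - 4)*(v - 2)*(v + 2)*(v + 1)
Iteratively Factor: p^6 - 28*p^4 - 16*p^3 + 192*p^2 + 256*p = (p - 4)*(p^5 + 4*p^4 - 12*p^3 - 64*p^2 - 64*p) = p*(p - 4)*(p^4 + 4*p^3 - 12*p^2 - 64*p - 64) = p*(p - 4)*(p + 2)*(p^3 + 2*p^2 - 16*p - 32) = p*(p - 4)^2*(p + 2)*(p^2 + 6*p + 8) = p*(p - 4)^2*(p + 2)*(p + 4)*(p + 2)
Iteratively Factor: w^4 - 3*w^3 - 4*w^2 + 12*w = (w - 3)*(w^3 - 4*w) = (w - 3)*(w - 2)*(w^2 + 2*w) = (w - 3)*(w - 2)*(w + 2)*(w)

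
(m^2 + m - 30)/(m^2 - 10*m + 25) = (m + 6)/(m - 5)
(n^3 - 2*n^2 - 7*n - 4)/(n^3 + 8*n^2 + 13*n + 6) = (n - 4)/(n + 6)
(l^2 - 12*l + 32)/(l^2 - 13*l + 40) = (l - 4)/(l - 5)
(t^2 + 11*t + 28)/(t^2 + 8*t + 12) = (t^2 + 11*t + 28)/(t^2 + 8*t + 12)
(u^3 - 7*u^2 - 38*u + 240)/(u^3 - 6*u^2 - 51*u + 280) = (u + 6)/(u + 7)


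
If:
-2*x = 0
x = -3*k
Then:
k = 0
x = 0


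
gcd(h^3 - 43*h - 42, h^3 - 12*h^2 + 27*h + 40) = h + 1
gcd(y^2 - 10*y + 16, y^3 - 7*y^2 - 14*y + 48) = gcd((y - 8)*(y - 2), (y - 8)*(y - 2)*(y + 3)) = y^2 - 10*y + 16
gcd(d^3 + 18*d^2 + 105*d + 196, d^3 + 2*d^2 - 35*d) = d + 7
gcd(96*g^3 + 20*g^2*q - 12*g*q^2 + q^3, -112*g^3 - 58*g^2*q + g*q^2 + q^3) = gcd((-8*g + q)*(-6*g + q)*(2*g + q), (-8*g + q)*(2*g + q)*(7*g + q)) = -16*g^2 - 6*g*q + q^2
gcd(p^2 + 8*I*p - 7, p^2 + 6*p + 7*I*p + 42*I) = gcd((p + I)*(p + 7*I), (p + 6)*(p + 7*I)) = p + 7*I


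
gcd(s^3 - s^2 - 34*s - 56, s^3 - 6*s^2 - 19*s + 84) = s^2 - 3*s - 28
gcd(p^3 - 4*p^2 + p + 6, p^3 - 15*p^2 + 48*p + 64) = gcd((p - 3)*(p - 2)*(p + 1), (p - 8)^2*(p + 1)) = p + 1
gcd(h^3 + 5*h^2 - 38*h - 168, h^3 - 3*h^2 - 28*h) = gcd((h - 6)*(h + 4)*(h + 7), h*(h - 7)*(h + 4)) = h + 4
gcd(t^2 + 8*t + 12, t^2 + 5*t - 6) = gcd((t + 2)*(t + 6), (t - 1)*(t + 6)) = t + 6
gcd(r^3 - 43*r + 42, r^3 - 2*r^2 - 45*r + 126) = r^2 + r - 42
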